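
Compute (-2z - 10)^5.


Expand (-2z - 10)^5 by repeated multiplication:
  (-2z - 10)^2 = 4z^2 + 40z + 100
  (-2z - 10)^3 = -8z^3 - 120z^2 - 600z - 1000
  (-2z - 10)^4 = 16z^4 + 320z^3 + 2400z^2 + 8000z + 10000
= -32z^5 - 800z^4 - 8000z^3 - 40000z^2 - 100000z - 100000


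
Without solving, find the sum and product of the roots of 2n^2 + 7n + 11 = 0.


For an^2+bn+c=0: sum = -b/a, product = c/a.
a=2, b=7, c=11
Sum = -(7)/2 = -7/2
Product = (11)/2 = 11/2


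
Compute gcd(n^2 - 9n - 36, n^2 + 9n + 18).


Factor each:
  n^2 - 9n - 36 = (n + 3)(n - 12)
  n^2 + 9n + 18 = (n + 3)(n + 6)
Common monic factor: n + 3


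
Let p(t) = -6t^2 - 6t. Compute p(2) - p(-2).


p(2) = -36
p(-2) = -12
p(2) - p(-2) = -36 + 12 = -24


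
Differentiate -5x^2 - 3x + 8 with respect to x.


Apply the power rule term by term:
  d/dx(-5x^2) = -10x
  d/dx(-3x) = -3
  d/dx(8) = 0
p'(x) = -10x - 3


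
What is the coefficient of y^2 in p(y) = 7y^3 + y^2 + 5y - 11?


Read off the coefficient of y^2: 1


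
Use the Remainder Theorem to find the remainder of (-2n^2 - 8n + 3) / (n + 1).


By the Remainder Theorem, the remainder equals p(-1):
  -2*(-1)^2 = -2
  -8*(-1)^1 = 8
  constant: 3
Sum: -2 + 8 + 3 = 9


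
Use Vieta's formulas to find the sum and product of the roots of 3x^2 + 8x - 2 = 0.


For ax^2+bx+c=0: sum = -b/a, product = c/a.
a=3, b=8, c=-2
Sum = -(8)/3 = -8/3
Product = (-2)/3 = -2/3


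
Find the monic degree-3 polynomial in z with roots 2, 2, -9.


p(z) = (z - 2)(z - 2)(z + 9)
Expand: z^3 + 5z^2 - 32z + 36


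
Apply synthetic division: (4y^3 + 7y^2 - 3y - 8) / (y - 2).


Synthetic division with c = 2. Coefficients: 4, 7, -3, -8
Bring down 4.
  4 * 2 = 8; 8 + 7 = 15
  15 * 2 = 30; 30 - 3 = 27
  27 * 2 = 54; 54 - 8 = 46
Quotient: 4y^2 + 15y + 27, Remainder: 46


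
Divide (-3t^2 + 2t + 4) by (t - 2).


(-3t^2 + 2t + 4) / (t - 2)
Step 1: -3t * (t - 2) = -3t^2 + 6t; subtract.
Step 2: -4 * (t - 2) = -4t + 8; subtract.
Quotient: -3t - 4, Remainder: -4


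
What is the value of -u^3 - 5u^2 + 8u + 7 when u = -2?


Using direct substitution:
  -1 * (-2)^3 = 8
  -5 * (-2)^2 = -20
  8 * (-2)^1 = -16
  constant: 7
Sum = 8 - 20 - 16 + 7 = -21


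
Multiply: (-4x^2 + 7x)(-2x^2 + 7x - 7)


Distribute each term of the first polynomial:
  (-4x^2)(-2x^2 + 7x - 7) = 8x^4 - 28x^3 + 28x^2
  (7x)(-2x^2 + 7x - 7) = -14x^3 + 49x^2 - 49x
Sum: 8x^4 - 42x^3 + 77x^2 - 49x


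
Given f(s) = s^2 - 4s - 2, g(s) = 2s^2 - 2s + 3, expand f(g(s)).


Substitute g(s) into f:
f(g(s)) = 1*(2s^2 - 2s + 3)^2 + (-4)*(2s^2 - 2s + 3) + (-2)
(2s^2 - 2s + 3)^2 = 4s^4 - 8s^3 + 16s^2 - 12s + 9
Expand and combine: 4s^4 - 8s^3 + 8s^2 - 4s - 5


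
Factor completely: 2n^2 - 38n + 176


Roots satisfy r1 + r2 = -b/a = 19 and r1*r2 = c/a = 88.
So r1 = 8, r2 = 11.
2n^2 - 38n + 176 = 2(n - r1)(n - r2) = 2(n - 8)(n - 11)


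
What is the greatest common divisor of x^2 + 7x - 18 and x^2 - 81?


Factor each:
  x^2 + 7x - 18 = (x + 9)(x - 2)
  x^2 - 81 = (x + 9)(x - 9)
Common monic factor: x + 9


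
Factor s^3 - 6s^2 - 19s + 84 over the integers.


Try integer roots (divisors of 84). s=7: p(7)=0.
Divide out (s - 7): quotient is s^2 + s - 12.
Factor the quadratic: (s + 4)(s - 3)
Result: (s - 7)(s + 4)(s - 3)


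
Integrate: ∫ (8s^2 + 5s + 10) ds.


Reverse power rule on each term:
  ∫ 8s^2 ds = (8/3)s^3
  ∫ 5s ds = (5/2)s^2
  ∫ 10 ds = 10s
F(s) = (8/3)s^3 + (5/2)s^2 + 10s + C


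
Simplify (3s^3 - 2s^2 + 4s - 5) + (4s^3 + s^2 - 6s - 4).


Align terms by degree and add:
  3s^3 - 2s^2 + 4s - 5
+ 4s^3 + s^2 - 6s - 4
= 7s^3 - s^2 - 2s - 9


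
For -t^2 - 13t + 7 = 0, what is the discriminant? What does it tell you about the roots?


D = b^2 - 4ac = (-13)^2 - 4(-1)(7) = 169 + 28 = 197
Since D > 0: two distinct irrational roots


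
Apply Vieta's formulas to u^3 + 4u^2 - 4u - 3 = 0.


Monic cubic u^3+bu^2+cu+d=0: sum=-b, pairwise sum=c, product=-d.
b=4, c=-4, d=-3
r1+r2+r3 = -4
r1r2+r1r3+r2r3 = -4
r1r2r3 = 3


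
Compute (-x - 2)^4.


Expand (-x - 2)^4 by repeated multiplication:
  (-x - 2)^2 = x^2 + 4x + 4
  (-x - 2)^3 = -x^3 - 6x^2 - 12x - 8
= x^4 + 8x^3 + 24x^2 + 32x + 16


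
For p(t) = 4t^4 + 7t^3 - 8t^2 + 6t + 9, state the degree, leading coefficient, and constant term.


Highest power of t is 4, with coefficient 4. Constant term is 9.
Degree = 4, leading coefficient = 4, constant term = 9


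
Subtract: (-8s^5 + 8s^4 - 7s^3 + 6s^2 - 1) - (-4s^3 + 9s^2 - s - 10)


Distribute the minus sign:
  (-8s^5 + 8s^4 - 7s^3 + 6s^2 - 1)
- (-4s^3 + 9s^2 - s - 10)
Negate second polynomial: 4s^3 - 9s^2 + s + 10
Add: -8s^5 + 8s^4 - 3s^3 - 3s^2 + s + 9


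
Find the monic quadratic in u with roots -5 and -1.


p(u) = (u + 5)(u + 1)
Expand: u^2 + 6u + 5


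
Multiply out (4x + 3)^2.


Expand (4x + 3)^2 by repeated multiplication:
= 16x^2 + 24x + 9


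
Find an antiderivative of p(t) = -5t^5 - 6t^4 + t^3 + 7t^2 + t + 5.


Reverse power rule on each term:
  ∫ -5t^5 dt = -(5/6)t^6
  ∫ -6t^4 dt = -(6/5)t^5
  ∫ t^3 dt = (1/4)t^4
  ∫ 7t^2 dt = (7/3)t^3
  ∫ t dt = (1/2)t^2
  ∫ 5 dt = 5t
F(t) = -(5/6)t^6 - (6/5)t^5 + (1/4)t^4 + (7/3)t^3 + (1/2)t^2 + 5t + C


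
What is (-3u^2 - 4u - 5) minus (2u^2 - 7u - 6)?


Distribute the minus sign:
  (-3u^2 - 4u - 5)
- (2u^2 - 7u - 6)
Negate second polynomial: -2u^2 + 7u + 6
Add: -5u^2 + 3u + 1


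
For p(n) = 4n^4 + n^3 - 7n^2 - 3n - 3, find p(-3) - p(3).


p(-3) = 240
p(3) = 276
p(-3) - p(3) = 240 - 276 = -36


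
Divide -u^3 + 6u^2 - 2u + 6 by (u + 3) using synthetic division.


Synthetic division with c = -3. Coefficients: -1, 6, -2, 6
Bring down -1.
  -1 * -3 = 3; 3 + 6 = 9
  9 * -3 = -27; -27 - 2 = -29
  -29 * -3 = 87; 87 + 6 = 93
Quotient: -u^2 + 9u - 29, Remainder: 93


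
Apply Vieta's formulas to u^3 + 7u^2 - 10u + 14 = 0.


Monic cubic u^3+bu^2+cu+d=0: sum=-b, pairwise sum=c, product=-d.
b=7, c=-10, d=14
r1+r2+r3 = -7
r1r2+r1r3+r2r3 = -10
r1r2r3 = -14


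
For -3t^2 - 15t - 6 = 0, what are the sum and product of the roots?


For at^2+bt+c=0: sum = -b/a, product = c/a.
a=-3, b=-15, c=-6
Sum = -(-15)/-3 = -5
Product = (-6)/-3 = 2


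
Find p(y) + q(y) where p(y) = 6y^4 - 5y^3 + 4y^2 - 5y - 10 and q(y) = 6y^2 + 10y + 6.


Align terms by degree and add:
  6y^4 - 5y^3 + 4y^2 - 5y - 10
+ 6y^2 + 10y + 6
= 6y^4 - 5y^3 + 10y^2 + 5y - 4


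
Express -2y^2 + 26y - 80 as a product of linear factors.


Roots satisfy r1 + r2 = -b/a = 13 and r1*r2 = c/a = 40.
So r1 = 8, r2 = 5.
-2y^2 + 26y - 80 = -2(y - r1)(y - r2) = -2(y - 8)(y - 5)


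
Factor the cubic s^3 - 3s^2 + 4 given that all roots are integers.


Try integer roots (divisors of 4). s=2: p(2)=0.
Divide out (s - 2): quotient is s^2 - s - 2.
Factor the quadratic: (s + 1)(s - 2)
Result: (s - 2)(s + 1)(s - 2)


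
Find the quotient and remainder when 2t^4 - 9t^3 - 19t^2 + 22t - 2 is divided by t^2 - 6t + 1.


(2t^4 - 9t^3 - 19t^2 + 22t - 2) / (t^2 - 6t + 1)
Step 1: 2t^2 * (t^2 - 6t + 1) = 2t^4 - 12t^3 + 2t^2; subtract.
Step 2: 3t * (t^2 - 6t + 1) = 3t^3 - 18t^2 + 3t; subtract.
Step 3: -3 * (t^2 - 6t + 1) = -3t^2 + 18t - 3; subtract.
Quotient: 2t^2 + 3t - 3, Remainder: t + 1


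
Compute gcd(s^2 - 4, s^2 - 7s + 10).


Factor each:
  s^2 - 4 = (s - 2)(s + 2)
  s^2 - 7s + 10 = (s - 2)(s - 5)
Common monic factor: s - 2


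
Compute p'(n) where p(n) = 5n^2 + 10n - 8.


Apply the power rule term by term:
  d/dn(5n^2) = 10n
  d/dn(10n) = 10
  d/dn(-8) = 0
p'(n) = 10n + 10


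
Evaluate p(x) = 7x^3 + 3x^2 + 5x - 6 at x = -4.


Using direct substitution:
  7 * (-4)^3 = -448
  3 * (-4)^2 = 48
  5 * (-4)^1 = -20
  constant: -6
Sum = -448 + 48 - 20 - 6 = -426


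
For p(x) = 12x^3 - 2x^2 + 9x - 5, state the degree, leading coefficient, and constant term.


Highest power of x is 3, with coefficient 12. Constant term is -5.
Degree = 3, leading coefficient = 12, constant term = -5


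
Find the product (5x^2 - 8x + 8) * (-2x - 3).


Distribute each term of the first polynomial:
  (5x^2)(-2x - 3) = -10x^3 - 15x^2
  (-8x)(-2x - 3) = 16x^2 + 24x
  (8)(-2x - 3) = -16x - 24
Sum: -10x^3 + x^2 + 8x - 24


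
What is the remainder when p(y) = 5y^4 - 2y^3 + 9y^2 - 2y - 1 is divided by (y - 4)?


By the Remainder Theorem, the remainder equals p(4):
  5*(4)^4 = 1280
  -2*(4)^3 = -128
  9*(4)^2 = 144
  -2*(4)^1 = -8
  constant: -1
Sum: 1280 - 128 + 144 - 8 - 1 = 1287


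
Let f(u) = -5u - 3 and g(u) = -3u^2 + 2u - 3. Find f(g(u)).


Substitute g(u) into f:
f(g(u)) = -5*(-3u^2 + 2u - 3) + (-3)
Expand and combine: 15u^2 - 10u + 12


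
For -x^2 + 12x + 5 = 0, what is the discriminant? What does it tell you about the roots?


D = b^2 - 4ac = (12)^2 - 4(-1)(5) = 144 + 20 = 164
Since D > 0: two distinct irrational roots


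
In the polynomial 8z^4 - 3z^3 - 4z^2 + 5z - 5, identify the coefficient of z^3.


Read off the coefficient of z^3: -3


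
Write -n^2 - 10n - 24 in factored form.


Roots satisfy r1 + r2 = -b/a = -10 and r1*r2 = c/a = 24.
So r1 = -4, r2 = -6.
-n^2 - 10n - 24 = -(n - r1)(n - r2) = -(n + 4)(n + 6)


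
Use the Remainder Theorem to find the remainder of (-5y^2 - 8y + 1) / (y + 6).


By the Remainder Theorem, the remainder equals p(-6):
  -5*(-6)^2 = -180
  -8*(-6)^1 = 48
  constant: 1
Sum: -180 + 48 + 1 = -131


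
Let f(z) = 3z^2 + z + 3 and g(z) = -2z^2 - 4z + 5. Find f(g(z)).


Substitute g(z) into f:
f(g(z)) = 3*(-2z^2 - 4z + 5)^2 + 1*(-2z^2 - 4z + 5) + 3
(-2z^2 - 4z + 5)^2 = 4z^4 + 16z^3 - 4z^2 - 40z + 25
Expand and combine: 12z^4 + 48z^3 - 14z^2 - 124z + 83


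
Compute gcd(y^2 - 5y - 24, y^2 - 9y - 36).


Factor each:
  y^2 - 5y - 24 = (y + 3)(y - 8)
  y^2 - 9y - 36 = (y + 3)(y - 12)
Common monic factor: y + 3


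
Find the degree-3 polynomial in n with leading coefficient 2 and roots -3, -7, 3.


p(n) = 2(n + 3)(n + 7)(n - 3)
Expand: 2n^3 + 14n^2 - 18n - 126


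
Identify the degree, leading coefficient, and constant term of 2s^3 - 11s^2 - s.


Highest power of s is 3, with coefficient 2. Constant term is 0.
Degree = 3, leading coefficient = 2, constant term = 0


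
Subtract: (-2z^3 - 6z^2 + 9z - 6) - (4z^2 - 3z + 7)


Distribute the minus sign:
  (-2z^3 - 6z^2 + 9z - 6)
- (4z^2 - 3z + 7)
Negate second polynomial: -4z^2 + 3z - 7
Add: -2z^3 - 10z^2 + 12z - 13


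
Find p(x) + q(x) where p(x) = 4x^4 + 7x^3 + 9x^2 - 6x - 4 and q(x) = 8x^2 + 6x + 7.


Align terms by degree and add:
  4x^4 + 7x^3 + 9x^2 - 6x - 4
+ 8x^2 + 6x + 7
= 4x^4 + 7x^3 + 17x^2 + 3


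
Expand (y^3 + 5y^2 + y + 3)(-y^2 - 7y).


Distribute each term of the first polynomial:
  (y^3)(-y^2 - 7y) = -y^5 - 7y^4
  (5y^2)(-y^2 - 7y) = -5y^4 - 35y^3
  (y)(-y^2 - 7y) = -y^3 - 7y^2
  (3)(-y^2 - 7y) = -3y^2 - 21y
Sum: -y^5 - 12y^4 - 36y^3 - 10y^2 - 21y


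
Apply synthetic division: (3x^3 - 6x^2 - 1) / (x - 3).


Synthetic division with c = 3. Coefficients: 3, -6, 0, -1
Bring down 3.
  3 * 3 = 9; 9 - 6 = 3
  3 * 3 = 9; 9 + 0 = 9
  9 * 3 = 27; 27 - 1 = 26
Quotient: 3x^2 + 3x + 9, Remainder: 26


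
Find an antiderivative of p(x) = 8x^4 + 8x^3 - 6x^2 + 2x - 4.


Reverse power rule on each term:
  ∫ 8x^4 dx = (8/5)x^5
  ∫ 8x^3 dx = 2x^4
  ∫ -6x^2 dx = -2x^3
  ∫ 2x dx = x^2
  ∫ -4 dx = -4x
F(x) = (8/5)x^5 + 2x^4 - 2x^3 + x^2 - 4x + C


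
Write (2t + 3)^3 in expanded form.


Expand (2t + 3)^3 by repeated multiplication:
  (2t + 3)^2 = 4t^2 + 12t + 9
= 8t^3 + 36t^2 + 54t + 27


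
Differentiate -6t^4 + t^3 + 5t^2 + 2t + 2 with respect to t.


Apply the power rule term by term:
  d/dt(-6t^4) = -24t^3
  d/dt(t^3) = 3t^2
  d/dt(5t^2) = 10t
  d/dt(2t) = 2
  d/dt(2) = 0
p'(t) = -24t^3 + 3t^2 + 10t + 2


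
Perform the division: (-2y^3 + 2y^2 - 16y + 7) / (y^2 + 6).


(-2y^3 + 2y^2 - 16y + 7) / (y^2 + 6)
Step 1: -2y * (y^2 + 6) = -2y^3 - 12y; subtract.
Step 2: 2 * (y^2 + 6) = 2y^2 + 12; subtract.
Quotient: -2y + 2, Remainder: -4y - 5


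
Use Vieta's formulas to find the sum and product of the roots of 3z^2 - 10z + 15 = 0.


For az^2+bz+c=0: sum = -b/a, product = c/a.
a=3, b=-10, c=15
Sum = -(-10)/3 = 10/3
Product = (15)/3 = 5


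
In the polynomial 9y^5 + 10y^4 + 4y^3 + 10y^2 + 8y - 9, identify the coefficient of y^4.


Read off the coefficient of y^4: 10


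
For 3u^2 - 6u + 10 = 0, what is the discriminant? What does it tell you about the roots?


D = b^2 - 4ac = (-6)^2 - 4(3)(10) = 36 - 120 = -84
Since D < 0: two complex conjugate roots (no real roots)


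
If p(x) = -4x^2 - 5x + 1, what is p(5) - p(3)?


p(5) = -124
p(3) = -50
p(5) - p(3) = -124 + 50 = -74


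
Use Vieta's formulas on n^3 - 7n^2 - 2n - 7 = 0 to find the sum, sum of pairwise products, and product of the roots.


Monic cubic n^3+bn^2+cn+d=0: sum=-b, pairwise sum=c, product=-d.
b=-7, c=-2, d=-7
r1+r2+r3 = 7
r1r2+r1r3+r2r3 = -2
r1r2r3 = 7


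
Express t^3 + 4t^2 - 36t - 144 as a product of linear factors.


Try integer roots (divisors of -144). t=-6: p(-6)=0.
Divide out (t + 6): quotient is t^2 - 2t - 24.
Factor the quadratic: (t + 4)(t - 6)
Result: (t + 6)(t + 4)(t - 6)


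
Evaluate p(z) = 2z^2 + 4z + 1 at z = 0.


Using direct substitution:
  2 * (0)^2 = 0
  4 * (0)^1 = 0
  constant: 1
Sum = 0 + 0 + 1 = 1


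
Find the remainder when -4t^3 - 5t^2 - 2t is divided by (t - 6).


By the Remainder Theorem, the remainder equals p(6):
  -4*(6)^3 = -864
  -5*(6)^2 = -180
  -2*(6)^1 = -12
  constant: 0
Sum: -864 - 180 - 12 + 0 = -1056


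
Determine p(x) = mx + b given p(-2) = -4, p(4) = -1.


p(x) = mx + b. Using p(-2)=-4, p(4)=-1:
m = (-4 + 1)/(-2 - 4) = -3/-6 = 1/2
b = -4 - m*(-2) = -4 + 1 = -3
p(x) = (1/2)x - 3


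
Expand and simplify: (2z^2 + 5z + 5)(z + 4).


Distribute each term of the first polynomial:
  (2z^2)(z + 4) = 2z^3 + 8z^2
  (5z)(z + 4) = 5z^2 + 20z
  (5)(z + 4) = 5z + 20
Sum: 2z^3 + 13z^2 + 25z + 20


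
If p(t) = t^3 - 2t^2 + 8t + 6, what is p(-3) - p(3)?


p(-3) = -63
p(3) = 39
p(-3) - p(3) = -63 - 39 = -102


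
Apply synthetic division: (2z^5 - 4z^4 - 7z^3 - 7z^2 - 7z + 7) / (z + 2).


Synthetic division with c = -2. Coefficients: 2, -4, -7, -7, -7, 7
Bring down 2.
  2 * -2 = -4; -4 - 4 = -8
  -8 * -2 = 16; 16 - 7 = 9
  9 * -2 = -18; -18 - 7 = -25
  -25 * -2 = 50; 50 - 7 = 43
  43 * -2 = -86; -86 + 7 = -79
Quotient: 2z^4 - 8z^3 + 9z^2 - 25z + 43, Remainder: -79


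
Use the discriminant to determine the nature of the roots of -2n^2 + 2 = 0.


D = b^2 - 4ac = (0)^2 - 4(-2)(2) = 0 + 16 = 16
Since D > 0: two distinct rational roots


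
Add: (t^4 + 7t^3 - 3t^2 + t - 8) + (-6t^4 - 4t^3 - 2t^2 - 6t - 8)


Align terms by degree and add:
  t^4 + 7t^3 - 3t^2 + t - 8
  -6t^4 - 4t^3 - 2t^2 - 6t - 8
= -5t^4 + 3t^3 - 5t^2 - 5t - 16


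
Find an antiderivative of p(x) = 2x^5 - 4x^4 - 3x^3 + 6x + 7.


Reverse power rule on each term:
  ∫ 2x^5 dx = (1/3)x^6
  ∫ -4x^4 dx = -(4/5)x^5
  ∫ -3x^3 dx = -(3/4)x^4
  ∫ 6x dx = 3x^2
  ∫ 7 dx = 7x
F(x) = (1/3)x^6 - (4/5)x^5 - (3/4)x^4 + 3x^2 + 7x + C


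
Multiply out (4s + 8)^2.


Expand (4s + 8)^2 by repeated multiplication:
= 16s^2 + 64s + 64


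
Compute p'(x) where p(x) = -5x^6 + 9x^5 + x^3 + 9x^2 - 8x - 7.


Apply the power rule term by term:
  d/dx(-5x^6) = -30x^5
  d/dx(9x^5) = 45x^4
  d/dx(x^3) = 3x^2
  d/dx(9x^2) = 18x
  d/dx(-8x) = -8
  d/dx(-7) = 0
p'(x) = -30x^5 + 45x^4 + 3x^2 + 18x - 8


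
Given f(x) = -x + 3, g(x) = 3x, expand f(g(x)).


Substitute g(x) into f:
f(g(x)) = -1*(3x) + 3
Expand and combine: -3x + 3


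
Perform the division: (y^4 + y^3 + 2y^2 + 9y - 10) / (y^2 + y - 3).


(y^4 + y^3 + 2y^2 + 9y - 10) / (y^2 + y - 3)
Step 1: y^2 * (y^2 + y - 3) = y^4 + y^3 - 3y^2; subtract.
Step 2: 0 * (y^2 + y - 3) = 0; subtract.
Step 3: 5 * (y^2 + y - 3) = 5y^2 + 5y - 15; subtract.
Quotient: y^2 + 5, Remainder: 4y + 5


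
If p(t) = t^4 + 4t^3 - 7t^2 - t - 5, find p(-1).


Using direct substitution:
  1 * (-1)^4 = 1
  4 * (-1)^3 = -4
  -7 * (-1)^2 = -7
  -1 * (-1)^1 = 1
  constant: -5
Sum = 1 - 4 - 7 + 1 - 5 = -14


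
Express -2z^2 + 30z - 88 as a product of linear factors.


Roots satisfy r1 + r2 = -b/a = 15 and r1*r2 = c/a = 44.
So r1 = 4, r2 = 11.
-2z^2 + 30z - 88 = -2(z - r1)(z - r2) = -2(z - 4)(z - 11)


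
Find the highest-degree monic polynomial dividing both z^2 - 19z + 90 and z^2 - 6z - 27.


Factor each:
  z^2 - 19z + 90 = (z - 9)(z - 10)
  z^2 - 6z - 27 = (z - 9)(z + 3)
Common monic factor: z - 9


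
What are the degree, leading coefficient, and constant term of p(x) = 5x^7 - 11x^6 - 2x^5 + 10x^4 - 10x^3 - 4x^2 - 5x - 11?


Highest power of x is 7, with coefficient 5. Constant term is -11.
Degree = 7, leading coefficient = 5, constant term = -11


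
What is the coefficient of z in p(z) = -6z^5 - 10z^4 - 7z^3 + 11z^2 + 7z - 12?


Read off the coefficient of z: 7


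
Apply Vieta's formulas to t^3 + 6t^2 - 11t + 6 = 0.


Monic cubic t^3+bt^2+ct+d=0: sum=-b, pairwise sum=c, product=-d.
b=6, c=-11, d=6
r1+r2+r3 = -6
r1r2+r1r3+r2r3 = -11
r1r2r3 = -6


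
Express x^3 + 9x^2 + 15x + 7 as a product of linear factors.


Try integer roots (divisors of 7). x=-7: p(-7)=0.
Divide out (x + 7): quotient is x^2 + 2x + 1.
Factor the quadratic: (x + 1)(x + 1)
Result: (x + 7)(x + 1)(x + 1)


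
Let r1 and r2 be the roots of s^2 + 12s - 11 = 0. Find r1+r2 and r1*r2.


For as^2+bs+c=0: sum = -b/a, product = c/a.
a=1, b=12, c=-11
Sum = -(12)/1 = -12
Product = (-11)/1 = -11


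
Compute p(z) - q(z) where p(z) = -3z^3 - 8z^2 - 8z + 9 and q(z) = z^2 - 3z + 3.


Distribute the minus sign:
  (-3z^3 - 8z^2 - 8z + 9)
- (z^2 - 3z + 3)
Negate second polynomial: -z^2 + 3z - 3
Add: -3z^3 - 9z^2 - 5z + 6


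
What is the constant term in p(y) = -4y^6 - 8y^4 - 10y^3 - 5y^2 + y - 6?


Read off the constant term: -6


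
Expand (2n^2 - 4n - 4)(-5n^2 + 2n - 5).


Distribute each term of the first polynomial:
  (2n^2)(-5n^2 + 2n - 5) = -10n^4 + 4n^3 - 10n^2
  (-4n)(-5n^2 + 2n - 5) = 20n^3 - 8n^2 + 20n
  (-4)(-5n^2 + 2n - 5) = 20n^2 - 8n + 20
Sum: -10n^4 + 24n^3 + 2n^2 + 12n + 20


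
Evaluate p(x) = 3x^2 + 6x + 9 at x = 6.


Using direct substitution:
  3 * (6)^2 = 108
  6 * (6)^1 = 36
  constant: 9
Sum = 108 + 36 + 9 = 153


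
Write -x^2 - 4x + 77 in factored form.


Roots satisfy r1 + r2 = -b/a = -4 and r1*r2 = c/a = -77.
So r1 = 7, r2 = -11.
-x^2 - 4x + 77 = -(x - r1)(x - r2) = -(x - 7)(x + 11)


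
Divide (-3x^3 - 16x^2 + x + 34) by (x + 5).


(-3x^3 - 16x^2 + x + 34) / (x + 5)
Step 1: -3x^2 * (x + 5) = -3x^3 - 15x^2; subtract.
Step 2: -x * (x + 5) = -x^2 - 5x; subtract.
Step 3: 6 * (x + 5) = 6x + 30; subtract.
Quotient: -3x^2 - x + 6, Remainder: 4


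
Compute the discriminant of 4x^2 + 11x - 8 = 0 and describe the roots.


D = b^2 - 4ac = (11)^2 - 4(4)(-8) = 121 + 128 = 249
Since D > 0: two distinct irrational roots


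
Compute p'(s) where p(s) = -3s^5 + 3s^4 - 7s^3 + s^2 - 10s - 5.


Apply the power rule term by term:
  d/ds(-3s^5) = -15s^4
  d/ds(3s^4) = 12s^3
  d/ds(-7s^3) = -21s^2
  d/ds(s^2) = 2s
  d/ds(-10s) = -10
  d/ds(-5) = 0
p'(s) = -15s^4 + 12s^3 - 21s^2 + 2s - 10


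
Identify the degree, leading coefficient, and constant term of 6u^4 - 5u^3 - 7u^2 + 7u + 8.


Highest power of u is 4, with coefficient 6. Constant term is 8.
Degree = 4, leading coefficient = 6, constant term = 8


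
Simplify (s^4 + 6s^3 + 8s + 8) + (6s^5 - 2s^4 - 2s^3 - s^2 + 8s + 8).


Align terms by degree and add:
  s^4 + 6s^3 + 8s + 8
+ 6s^5 - 2s^4 - 2s^3 - s^2 + 8s + 8
= 6s^5 - s^4 + 4s^3 - s^2 + 16s + 16


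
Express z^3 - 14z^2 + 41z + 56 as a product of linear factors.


Try integer roots (divisors of 56). z=8: p(8)=0.
Divide out (z - 8): quotient is z^2 - 6z - 7.
Factor the quadratic: (z + 1)(z - 7)
Result: (z - 8)(z + 1)(z - 7)


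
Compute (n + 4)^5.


Expand (n + 4)^5 by repeated multiplication:
  (n + 4)^2 = n^2 + 8n + 16
  (n + 4)^3 = n^3 + 12n^2 + 48n + 64
  (n + 4)^4 = n^4 + 16n^3 + 96n^2 + 256n + 256
= n^5 + 20n^4 + 160n^3 + 640n^2 + 1280n + 1024


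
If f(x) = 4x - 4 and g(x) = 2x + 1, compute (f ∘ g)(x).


Substitute g(x) into f:
f(g(x)) = 4*(2x + 1) + (-4)
Expand and combine: 8x


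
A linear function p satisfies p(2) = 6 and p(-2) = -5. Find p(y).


p(y) = my + b. Using p(2)=6, p(-2)=-5:
m = (6 + 5)/(2 + 2) = 11/4 = 11/4
b = 6 - m*(2) = 6 - 11/2 = 1/2
p(y) = (11/4)y + (1/2)


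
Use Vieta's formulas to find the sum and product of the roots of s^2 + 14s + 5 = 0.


For as^2+bs+c=0: sum = -b/a, product = c/a.
a=1, b=14, c=5
Sum = -(14)/1 = -14
Product = (5)/1 = 5


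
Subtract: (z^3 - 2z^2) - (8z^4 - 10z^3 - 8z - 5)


Distribute the minus sign:
  (z^3 - 2z^2)
- (8z^4 - 10z^3 - 8z - 5)
Negate second polynomial: -8z^4 + 10z^3 + 8z + 5
Add: -8z^4 + 11z^3 - 2z^2 + 8z + 5


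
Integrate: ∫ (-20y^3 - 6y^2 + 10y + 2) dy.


Reverse power rule on each term:
  ∫ -20y^3 dy = -5y^4
  ∫ -6y^2 dy = -2y^3
  ∫ 10y dy = 5y^2
  ∫ 2 dy = 2y
F(y) = -5y^4 - 2y^3 + 5y^2 + 2y + C


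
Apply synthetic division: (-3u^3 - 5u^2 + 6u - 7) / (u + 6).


Synthetic division with c = -6. Coefficients: -3, -5, 6, -7
Bring down -3.
  -3 * -6 = 18; 18 - 5 = 13
  13 * -6 = -78; -78 + 6 = -72
  -72 * -6 = 432; 432 - 7 = 425
Quotient: -3u^2 + 13u - 72, Remainder: 425


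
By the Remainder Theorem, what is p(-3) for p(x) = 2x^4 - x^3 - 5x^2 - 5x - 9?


By the Remainder Theorem, the remainder equals p(-3):
  2*(-3)^4 = 162
  -1*(-3)^3 = 27
  -5*(-3)^2 = -45
  -5*(-3)^1 = 15
  constant: -9
Sum: 162 + 27 - 45 + 15 - 9 = 150


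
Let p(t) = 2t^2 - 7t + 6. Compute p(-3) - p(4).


p(-3) = 45
p(4) = 10
p(-3) - p(4) = 45 - 10 = 35


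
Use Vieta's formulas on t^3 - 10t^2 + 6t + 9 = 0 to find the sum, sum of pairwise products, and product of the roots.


Monic cubic t^3+bt^2+ct+d=0: sum=-b, pairwise sum=c, product=-d.
b=-10, c=6, d=9
r1+r2+r3 = 10
r1r2+r1r3+r2r3 = 6
r1r2r3 = -9


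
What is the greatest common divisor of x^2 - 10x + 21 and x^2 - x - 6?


Factor each:
  x^2 - 10x + 21 = (x - 3)(x - 7)
  x^2 - x - 6 = (x - 3)(x + 2)
Common monic factor: x - 3


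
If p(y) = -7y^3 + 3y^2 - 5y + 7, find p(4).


Using direct substitution:
  -7 * (4)^3 = -448
  3 * (4)^2 = 48
  -5 * (4)^1 = -20
  constant: 7
Sum = -448 + 48 - 20 + 7 = -413


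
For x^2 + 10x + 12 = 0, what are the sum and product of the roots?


For ax^2+bx+c=0: sum = -b/a, product = c/a.
a=1, b=10, c=12
Sum = -(10)/1 = -10
Product = (12)/1 = 12


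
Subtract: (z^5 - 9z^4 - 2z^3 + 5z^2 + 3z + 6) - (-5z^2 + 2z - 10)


Distribute the minus sign:
  (z^5 - 9z^4 - 2z^3 + 5z^2 + 3z + 6)
- (-5z^2 + 2z - 10)
Negate second polynomial: 5z^2 - 2z + 10
Add: z^5 - 9z^4 - 2z^3 + 10z^2 + z + 16


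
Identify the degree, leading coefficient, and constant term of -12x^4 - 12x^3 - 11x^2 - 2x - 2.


Highest power of x is 4, with coefficient -12. Constant term is -2.
Degree = 4, leading coefficient = -12, constant term = -2


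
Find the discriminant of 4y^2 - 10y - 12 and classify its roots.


D = b^2 - 4ac = (-10)^2 - 4(4)(-12) = 100 + 192 = 292
Since D > 0: two distinct irrational roots


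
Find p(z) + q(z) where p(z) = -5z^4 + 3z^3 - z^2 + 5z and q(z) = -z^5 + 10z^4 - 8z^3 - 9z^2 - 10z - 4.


Align terms by degree and add:
  -5z^4 + 3z^3 - z^2 + 5z
  -z^5 + 10z^4 - 8z^3 - 9z^2 - 10z - 4
= -z^5 + 5z^4 - 5z^3 - 10z^2 - 5z - 4


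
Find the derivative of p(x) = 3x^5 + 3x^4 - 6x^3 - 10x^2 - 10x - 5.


Apply the power rule term by term:
  d/dx(3x^5) = 15x^4
  d/dx(3x^4) = 12x^3
  d/dx(-6x^3) = -18x^2
  d/dx(-10x^2) = -20x
  d/dx(-10x) = -10
  d/dx(-5) = 0
p'(x) = 15x^4 + 12x^3 - 18x^2 - 20x - 10


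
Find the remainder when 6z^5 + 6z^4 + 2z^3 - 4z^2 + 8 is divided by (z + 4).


By the Remainder Theorem, the remainder equals p(-4):
  6*(-4)^5 = -6144
  6*(-4)^4 = 1536
  2*(-4)^3 = -128
  -4*(-4)^2 = -64
  0*(-4)^1 = 0
  constant: 8
Sum: -6144 + 1536 - 128 - 64 + 0 + 8 = -4792


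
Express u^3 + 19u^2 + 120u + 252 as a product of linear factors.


Try integer roots (divisors of 252). u=-6: p(-6)=0.
Divide out (u + 6): quotient is u^2 + 13u + 42.
Factor the quadratic: (u + 7)(u + 6)
Result: (u + 6)(u + 7)(u + 6)


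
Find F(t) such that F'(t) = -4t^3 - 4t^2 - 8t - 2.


Reverse power rule on each term:
  ∫ -4t^3 dt = -t^4
  ∫ -4t^2 dt = -(4/3)t^3
  ∫ -8t dt = -4t^2
  ∫ -2 dt = -2t
F(t) = -t^4 - (4/3)t^3 - 4t^2 - 2t + C


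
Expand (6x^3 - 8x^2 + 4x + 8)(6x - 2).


Distribute each term of the first polynomial:
  (6x^3)(6x - 2) = 36x^4 - 12x^3
  (-8x^2)(6x - 2) = -48x^3 + 16x^2
  (4x)(6x - 2) = 24x^2 - 8x
  (8)(6x - 2) = 48x - 16
Sum: 36x^4 - 60x^3 + 40x^2 + 40x - 16


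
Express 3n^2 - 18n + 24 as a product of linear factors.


Roots satisfy r1 + r2 = -b/a = 6 and r1*r2 = c/a = 8.
So r1 = 2, r2 = 4.
3n^2 - 18n + 24 = 3(n - r1)(n - r2) = 3(n - 2)(n - 4)


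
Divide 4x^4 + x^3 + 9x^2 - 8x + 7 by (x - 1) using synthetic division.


Synthetic division with c = 1. Coefficients: 4, 1, 9, -8, 7
Bring down 4.
  4 * 1 = 4; 4 + 1 = 5
  5 * 1 = 5; 5 + 9 = 14
  14 * 1 = 14; 14 - 8 = 6
  6 * 1 = 6; 6 + 7 = 13
Quotient: 4x^3 + 5x^2 + 14x + 6, Remainder: 13


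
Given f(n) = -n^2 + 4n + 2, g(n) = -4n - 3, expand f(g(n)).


Substitute g(n) into f:
f(g(n)) = -1*(-4n - 3)^2 + 4*(-4n - 3) + 2
(-4n - 3)^2 = 16n^2 + 24n + 9
Expand and combine: -16n^2 - 40n - 19


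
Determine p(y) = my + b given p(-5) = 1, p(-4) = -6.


p(y) = my + b. Using p(-5)=1, p(-4)=-6:
m = (1 + 6)/(-5 + 4) = 7/-1 = -7
b = 1 - m*(-5) = 1 - 35 = -34
p(y) = -7y - 34


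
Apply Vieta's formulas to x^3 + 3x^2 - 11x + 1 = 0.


Monic cubic x^3+bx^2+cx+d=0: sum=-b, pairwise sum=c, product=-d.
b=3, c=-11, d=1
r1+r2+r3 = -3
r1r2+r1r3+r2r3 = -11
r1r2r3 = -1


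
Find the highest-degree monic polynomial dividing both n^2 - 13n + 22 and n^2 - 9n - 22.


Factor each:
  n^2 - 13n + 22 = (n - 11)(n - 2)
  n^2 - 9n - 22 = (n - 11)(n + 2)
Common monic factor: n - 11


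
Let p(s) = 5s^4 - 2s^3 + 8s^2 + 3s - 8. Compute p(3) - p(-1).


p(3) = 424
p(-1) = 4
p(3) - p(-1) = 424 - 4 = 420


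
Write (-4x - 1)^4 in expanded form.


Expand (-4x - 1)^4 by repeated multiplication:
  (-4x - 1)^2 = 16x^2 + 8x + 1
  (-4x - 1)^3 = -64x^3 - 48x^2 - 12x - 1
= 256x^4 + 256x^3 + 96x^2 + 16x + 1


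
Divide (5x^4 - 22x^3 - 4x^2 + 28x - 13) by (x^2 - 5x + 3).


(5x^4 - 22x^3 - 4x^2 + 28x - 13) / (x^2 - 5x + 3)
Step 1: 5x^2 * (x^2 - 5x + 3) = 5x^4 - 25x^3 + 15x^2; subtract.
Step 2: 3x * (x^2 - 5x + 3) = 3x^3 - 15x^2 + 9x; subtract.
Step 3: -4 * (x^2 - 5x + 3) = -4x^2 + 20x - 12; subtract.
Quotient: 5x^2 + 3x - 4, Remainder: -x - 1


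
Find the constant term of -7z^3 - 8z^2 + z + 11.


Read off the constant term: 11


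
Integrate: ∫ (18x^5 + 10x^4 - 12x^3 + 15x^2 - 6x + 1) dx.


Reverse power rule on each term:
  ∫ 18x^5 dx = 3x^6
  ∫ 10x^4 dx = 2x^5
  ∫ -12x^3 dx = -3x^4
  ∫ 15x^2 dx = 5x^3
  ∫ -6x dx = -3x^2
  ∫ 1 dx = x
F(x) = 3x^6 + 2x^5 - 3x^4 + 5x^3 - 3x^2 + x + C


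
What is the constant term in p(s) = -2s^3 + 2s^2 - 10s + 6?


Read off the constant term: 6


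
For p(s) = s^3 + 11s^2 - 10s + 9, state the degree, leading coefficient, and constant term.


Highest power of s is 3, with coefficient 1. Constant term is 9.
Degree = 3, leading coefficient = 1, constant term = 9


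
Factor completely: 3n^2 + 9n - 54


Roots satisfy r1 + r2 = -b/a = -3 and r1*r2 = c/a = -18.
So r1 = 3, r2 = -6.
3n^2 + 9n - 54 = 3(n - r1)(n - r2) = 3(n - 3)(n + 6)


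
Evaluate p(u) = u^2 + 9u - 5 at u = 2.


Using direct substitution:
  1 * (2)^2 = 4
  9 * (2)^1 = 18
  constant: -5
Sum = 4 + 18 - 5 = 17


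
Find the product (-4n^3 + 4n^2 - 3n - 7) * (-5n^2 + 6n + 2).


Distribute each term of the first polynomial:
  (-4n^3)(-5n^2 + 6n + 2) = 20n^5 - 24n^4 - 8n^3
  (4n^2)(-5n^2 + 6n + 2) = -20n^4 + 24n^3 + 8n^2
  (-3n)(-5n^2 + 6n + 2) = 15n^3 - 18n^2 - 6n
  (-7)(-5n^2 + 6n + 2) = 35n^2 - 42n - 14
Sum: 20n^5 - 44n^4 + 31n^3 + 25n^2 - 48n - 14


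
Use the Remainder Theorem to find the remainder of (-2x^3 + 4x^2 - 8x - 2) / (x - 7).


By the Remainder Theorem, the remainder equals p(7):
  -2*(7)^3 = -686
  4*(7)^2 = 196
  -8*(7)^1 = -56
  constant: -2
Sum: -686 + 196 - 56 - 2 = -548


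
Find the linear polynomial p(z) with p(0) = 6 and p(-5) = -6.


p(z) = mz + b. Using p(0)=6, p(-5)=-6:
m = (6 + 6)/(0 + 5) = 12/5 = 12/5
b = 6 - m*(0) = 6 = 6
p(z) = (12/5)z + 6


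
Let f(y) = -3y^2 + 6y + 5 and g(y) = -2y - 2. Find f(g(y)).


Substitute g(y) into f:
f(g(y)) = -3*(-2y - 2)^2 + 6*(-2y - 2) + 5
(-2y - 2)^2 = 4y^2 + 8y + 4
Expand and combine: -12y^2 - 36y - 19


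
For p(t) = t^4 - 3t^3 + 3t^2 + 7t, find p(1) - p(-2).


p(1) = 8
p(-2) = 38
p(1) - p(-2) = 8 - 38 = -30


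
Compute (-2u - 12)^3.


Expand (-2u - 12)^3 by repeated multiplication:
  (-2u - 12)^2 = 4u^2 + 48u + 144
= -8u^3 - 144u^2 - 864u - 1728


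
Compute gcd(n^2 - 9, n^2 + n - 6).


Factor each:
  n^2 - 9 = (n + 3)(n - 3)
  n^2 + n - 6 = (n + 3)(n - 2)
Common monic factor: n + 3


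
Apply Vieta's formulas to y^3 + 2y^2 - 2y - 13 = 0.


Monic cubic y^3+by^2+cy+d=0: sum=-b, pairwise sum=c, product=-d.
b=2, c=-2, d=-13
r1+r2+r3 = -2
r1r2+r1r3+r2r3 = -2
r1r2r3 = 13


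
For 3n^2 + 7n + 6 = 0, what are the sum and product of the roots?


For an^2+bn+c=0: sum = -b/a, product = c/a.
a=3, b=7, c=6
Sum = -(7)/3 = -7/3
Product = (6)/3 = 2


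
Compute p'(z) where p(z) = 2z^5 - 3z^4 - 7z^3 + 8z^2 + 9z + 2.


Apply the power rule term by term:
  d/dz(2z^5) = 10z^4
  d/dz(-3z^4) = -12z^3
  d/dz(-7z^3) = -21z^2
  d/dz(8z^2) = 16z
  d/dz(9z) = 9
  d/dz(2) = 0
p'(z) = 10z^4 - 12z^3 - 21z^2 + 16z + 9


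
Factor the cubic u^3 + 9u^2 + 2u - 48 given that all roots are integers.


Try integer roots (divisors of -48). u=2: p(2)=0.
Divide out (u - 2): quotient is u^2 + 11u + 24.
Factor the quadratic: (u + 8)(u + 3)
Result: (u - 2)(u + 8)(u + 3)


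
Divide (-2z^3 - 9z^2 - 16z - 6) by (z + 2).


(-2z^3 - 9z^2 - 16z - 6) / (z + 2)
Step 1: -2z^2 * (z + 2) = -2z^3 - 4z^2; subtract.
Step 2: -5z * (z + 2) = -5z^2 - 10z; subtract.
Step 3: -6 * (z + 2) = -6z - 12; subtract.
Quotient: -2z^2 - 5z - 6, Remainder: 6


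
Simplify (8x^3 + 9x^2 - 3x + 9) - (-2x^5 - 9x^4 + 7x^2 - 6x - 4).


Distribute the minus sign:
  (8x^3 + 9x^2 - 3x + 9)
- (-2x^5 - 9x^4 + 7x^2 - 6x - 4)
Negate second polynomial: 2x^5 + 9x^4 - 7x^2 + 6x + 4
Add: 2x^5 + 9x^4 + 8x^3 + 2x^2 + 3x + 13


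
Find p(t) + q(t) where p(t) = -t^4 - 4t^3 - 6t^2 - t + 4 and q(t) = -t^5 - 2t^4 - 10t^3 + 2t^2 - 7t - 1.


Align terms by degree and add:
  -t^4 - 4t^3 - 6t^2 - t + 4
  -t^5 - 2t^4 - 10t^3 + 2t^2 - 7t - 1
= -t^5 - 3t^4 - 14t^3 - 4t^2 - 8t + 3


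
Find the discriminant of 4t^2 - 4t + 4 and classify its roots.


D = b^2 - 4ac = (-4)^2 - 4(4)(4) = 16 - 64 = -48
Since D < 0: two complex conjugate roots (no real roots)


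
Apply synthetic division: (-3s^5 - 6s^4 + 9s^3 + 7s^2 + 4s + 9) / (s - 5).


Synthetic division with c = 5. Coefficients: -3, -6, 9, 7, 4, 9
Bring down -3.
  -3 * 5 = -15; -15 - 6 = -21
  -21 * 5 = -105; -105 + 9 = -96
  -96 * 5 = -480; -480 + 7 = -473
  -473 * 5 = -2365; -2365 + 4 = -2361
  -2361 * 5 = -11805; -11805 + 9 = -11796
Quotient: -3s^4 - 21s^3 - 96s^2 - 473s - 2361, Remainder: -11796


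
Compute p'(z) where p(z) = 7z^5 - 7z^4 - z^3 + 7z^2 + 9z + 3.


Apply the power rule term by term:
  d/dz(7z^5) = 35z^4
  d/dz(-7z^4) = -28z^3
  d/dz(-z^3) = -3z^2
  d/dz(7z^2) = 14z
  d/dz(9z) = 9
  d/dz(3) = 0
p'(z) = 35z^4 - 28z^3 - 3z^2 + 14z + 9


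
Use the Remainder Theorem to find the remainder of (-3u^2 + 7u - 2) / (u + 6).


By the Remainder Theorem, the remainder equals p(-6):
  -3*(-6)^2 = -108
  7*(-6)^1 = -42
  constant: -2
Sum: -108 - 42 - 2 = -152


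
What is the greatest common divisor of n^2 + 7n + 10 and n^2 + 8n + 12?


Factor each:
  n^2 + 7n + 10 = (n + 2)(n + 5)
  n^2 + 8n + 12 = (n + 2)(n + 6)
Common monic factor: n + 2


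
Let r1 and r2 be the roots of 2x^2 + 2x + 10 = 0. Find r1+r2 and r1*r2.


For ax^2+bx+c=0: sum = -b/a, product = c/a.
a=2, b=2, c=10
Sum = -(2)/2 = -1
Product = (10)/2 = 5


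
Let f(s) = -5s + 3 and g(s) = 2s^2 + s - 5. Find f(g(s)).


Substitute g(s) into f:
f(g(s)) = -5*(2s^2 + s - 5) + 3
Expand and combine: -10s^2 - 5s + 28


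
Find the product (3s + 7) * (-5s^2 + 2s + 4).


Distribute each term of the first polynomial:
  (3s)(-5s^2 + 2s + 4) = -15s^3 + 6s^2 + 12s
  (7)(-5s^2 + 2s + 4) = -35s^2 + 14s + 28
Sum: -15s^3 - 29s^2 + 26s + 28


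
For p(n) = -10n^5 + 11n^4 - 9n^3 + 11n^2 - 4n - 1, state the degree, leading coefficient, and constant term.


Highest power of n is 5, with coefficient -10. Constant term is -1.
Degree = 5, leading coefficient = -10, constant term = -1


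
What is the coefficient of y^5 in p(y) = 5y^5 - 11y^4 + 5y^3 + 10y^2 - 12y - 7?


Read off the coefficient of y^5: 5


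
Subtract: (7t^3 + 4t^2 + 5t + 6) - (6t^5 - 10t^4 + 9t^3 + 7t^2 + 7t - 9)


Distribute the minus sign:
  (7t^3 + 4t^2 + 5t + 6)
- (6t^5 - 10t^4 + 9t^3 + 7t^2 + 7t - 9)
Negate second polynomial: -6t^5 + 10t^4 - 9t^3 - 7t^2 - 7t + 9
Add: -6t^5 + 10t^4 - 2t^3 - 3t^2 - 2t + 15


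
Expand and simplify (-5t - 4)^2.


Expand (-5t - 4)^2 by repeated multiplication:
= 25t^2 + 40t + 16


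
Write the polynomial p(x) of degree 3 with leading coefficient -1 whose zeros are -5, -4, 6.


p(x) = -(x + 5)(x + 4)(x - 6)
Expand: -x^3 - 3x^2 + 34x + 120


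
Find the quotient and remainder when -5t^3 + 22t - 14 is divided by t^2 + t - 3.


(-5t^3 + 22t - 14) / (t^2 + t - 3)
Step 1: -5t * (t^2 + t - 3) = -5t^3 - 5t^2 + 15t; subtract.
Step 2: 5 * (t^2 + t - 3) = 5t^2 + 5t - 15; subtract.
Quotient: -5t + 5, Remainder: 2t + 1


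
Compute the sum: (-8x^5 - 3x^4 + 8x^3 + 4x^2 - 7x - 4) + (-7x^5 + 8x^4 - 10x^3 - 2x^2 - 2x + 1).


Align terms by degree and add:
  -8x^5 - 3x^4 + 8x^3 + 4x^2 - 7x - 4
  -7x^5 + 8x^4 - 10x^3 - 2x^2 - 2x + 1
= -15x^5 + 5x^4 - 2x^3 + 2x^2 - 9x - 3


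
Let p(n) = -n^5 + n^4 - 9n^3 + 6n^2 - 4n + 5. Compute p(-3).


Using direct substitution:
  -1 * (-3)^5 = 243
  1 * (-3)^4 = 81
  -9 * (-3)^3 = 243
  6 * (-3)^2 = 54
  -4 * (-3)^1 = 12
  constant: 5
Sum = 243 + 81 + 243 + 54 + 12 + 5 = 638


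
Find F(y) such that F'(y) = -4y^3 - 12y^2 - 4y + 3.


Reverse power rule on each term:
  ∫ -4y^3 dy = -y^4
  ∫ -12y^2 dy = -4y^3
  ∫ -4y dy = -2y^2
  ∫ 3 dy = 3y
F(y) = -y^4 - 4y^3 - 2y^2 + 3y + C


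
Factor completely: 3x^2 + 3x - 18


Roots satisfy r1 + r2 = -b/a = -1 and r1*r2 = c/a = -6.
So r1 = 2, r2 = -3.
3x^2 + 3x - 18 = 3(x - r1)(x - r2) = 3(x - 2)(x + 3)


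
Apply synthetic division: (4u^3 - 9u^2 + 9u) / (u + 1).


Synthetic division with c = -1. Coefficients: 4, -9, 9, 0
Bring down 4.
  4 * -1 = -4; -4 - 9 = -13
  -13 * -1 = 13; 13 + 9 = 22
  22 * -1 = -22; -22 + 0 = -22
Quotient: 4u^2 - 13u + 22, Remainder: -22


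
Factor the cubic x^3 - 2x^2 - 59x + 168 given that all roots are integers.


Try integer roots (divisors of 168). x=7: p(7)=0.
Divide out (x - 7): quotient is x^2 + 5x - 24.
Factor the quadratic: (x - 3)(x + 8)
Result: (x - 7)(x - 3)(x + 8)


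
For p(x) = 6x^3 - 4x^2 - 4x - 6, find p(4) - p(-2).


p(4) = 298
p(-2) = -62
p(4) - p(-2) = 298 + 62 = 360


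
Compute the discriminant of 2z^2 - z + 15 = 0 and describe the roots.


D = b^2 - 4ac = (-1)^2 - 4(2)(15) = 1 - 120 = -119
Since D < 0: two complex conjugate roots (no real roots)


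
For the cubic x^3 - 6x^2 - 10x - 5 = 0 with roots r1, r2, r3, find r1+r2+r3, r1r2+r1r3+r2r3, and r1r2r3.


Monic cubic x^3+bx^2+cx+d=0: sum=-b, pairwise sum=c, product=-d.
b=-6, c=-10, d=-5
r1+r2+r3 = 6
r1r2+r1r3+r2r3 = -10
r1r2r3 = 5


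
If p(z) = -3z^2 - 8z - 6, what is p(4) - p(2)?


p(4) = -86
p(2) = -34
p(4) - p(2) = -86 + 34 = -52


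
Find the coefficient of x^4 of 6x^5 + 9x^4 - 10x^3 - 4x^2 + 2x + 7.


Read off the coefficient of x^4: 9


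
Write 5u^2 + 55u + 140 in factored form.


Roots satisfy r1 + r2 = -b/a = -11 and r1*r2 = c/a = 28.
So r1 = -7, r2 = -4.
5u^2 + 55u + 140 = 5(u - r1)(u - r2) = 5(u + 7)(u + 4)


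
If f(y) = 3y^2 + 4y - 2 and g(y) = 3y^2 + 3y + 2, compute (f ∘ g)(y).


Substitute g(y) into f:
f(g(y)) = 3*(3y^2 + 3y + 2)^2 + 4*(3y^2 + 3y + 2) + (-2)
(3y^2 + 3y + 2)^2 = 9y^4 + 18y^3 + 21y^2 + 12y + 4
Expand and combine: 27y^4 + 54y^3 + 75y^2 + 48y + 18


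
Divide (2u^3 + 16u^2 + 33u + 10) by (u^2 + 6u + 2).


(2u^3 + 16u^2 + 33u + 10) / (u^2 + 6u + 2)
Step 1: 2u * (u^2 + 6u + 2) = 2u^3 + 12u^2 + 4u; subtract.
Step 2: 4 * (u^2 + 6u + 2) = 4u^2 + 24u + 8; subtract.
Quotient: 2u + 4, Remainder: 5u + 2


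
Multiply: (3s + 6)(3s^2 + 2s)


Distribute each term of the first polynomial:
  (3s)(3s^2 + 2s) = 9s^3 + 6s^2
  (6)(3s^2 + 2s) = 18s^2 + 12s
Sum: 9s^3 + 24s^2 + 12s


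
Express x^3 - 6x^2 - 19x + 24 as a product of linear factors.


Try integer roots (divisors of 24). x=8: p(8)=0.
Divide out (x - 8): quotient is x^2 + 2x - 3.
Factor the quadratic: (x - 1)(x + 3)
Result: (x - 8)(x - 1)(x + 3)


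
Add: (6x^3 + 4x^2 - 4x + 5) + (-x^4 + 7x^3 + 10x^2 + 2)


Align terms by degree and add:
  6x^3 + 4x^2 - 4x + 5
  -x^4 + 7x^3 + 10x^2 + 2
= -x^4 + 13x^3 + 14x^2 - 4x + 7


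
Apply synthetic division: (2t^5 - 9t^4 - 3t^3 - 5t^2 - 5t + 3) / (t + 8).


Synthetic division with c = -8. Coefficients: 2, -9, -3, -5, -5, 3
Bring down 2.
  2 * -8 = -16; -16 - 9 = -25
  -25 * -8 = 200; 200 - 3 = 197
  197 * -8 = -1576; -1576 - 5 = -1581
  -1581 * -8 = 12648; 12648 - 5 = 12643
  12643 * -8 = -101144; -101144 + 3 = -101141
Quotient: 2t^4 - 25t^3 + 197t^2 - 1581t + 12643, Remainder: -101141


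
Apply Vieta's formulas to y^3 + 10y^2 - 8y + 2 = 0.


Monic cubic y^3+by^2+cy+d=0: sum=-b, pairwise sum=c, product=-d.
b=10, c=-8, d=2
r1+r2+r3 = -10
r1r2+r1r3+r2r3 = -8
r1r2r3 = -2


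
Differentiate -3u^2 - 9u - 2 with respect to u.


Apply the power rule term by term:
  d/du(-3u^2) = -6u
  d/du(-9u) = -9
  d/du(-2) = 0
p'(u) = -6u - 9


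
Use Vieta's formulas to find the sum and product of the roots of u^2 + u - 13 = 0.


For au^2+bu+c=0: sum = -b/a, product = c/a.
a=1, b=1, c=-13
Sum = -(1)/1 = -1
Product = (-13)/1 = -13


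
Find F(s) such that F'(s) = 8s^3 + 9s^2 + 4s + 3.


Reverse power rule on each term:
  ∫ 8s^3 ds = 2s^4
  ∫ 9s^2 ds = 3s^3
  ∫ 4s ds = 2s^2
  ∫ 3 ds = 3s
F(s) = 2s^4 + 3s^3 + 2s^2 + 3s + C


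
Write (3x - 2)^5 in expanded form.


Expand (3x - 2)^5 by repeated multiplication:
  (3x - 2)^2 = 9x^2 - 12x + 4
  (3x - 2)^3 = 27x^3 - 54x^2 + 36x - 8
  (3x - 2)^4 = 81x^4 - 216x^3 + 216x^2 - 96x + 16
= 243x^5 - 810x^4 + 1080x^3 - 720x^2 + 240x - 32


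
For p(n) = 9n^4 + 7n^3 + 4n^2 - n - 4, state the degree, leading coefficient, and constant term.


Highest power of n is 4, with coefficient 9. Constant term is -4.
Degree = 4, leading coefficient = 9, constant term = -4


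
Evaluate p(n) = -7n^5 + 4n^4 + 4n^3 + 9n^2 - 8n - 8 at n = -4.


Using direct substitution:
  -7 * (-4)^5 = 7168
  4 * (-4)^4 = 1024
  4 * (-4)^3 = -256
  9 * (-4)^2 = 144
  -8 * (-4)^1 = 32
  constant: -8
Sum = 7168 + 1024 - 256 + 144 + 32 - 8 = 8104


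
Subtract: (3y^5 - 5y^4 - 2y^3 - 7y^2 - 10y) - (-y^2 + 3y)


Distribute the minus sign:
  (3y^5 - 5y^4 - 2y^3 - 7y^2 - 10y)
- (-y^2 + 3y)
Negate second polynomial: y^2 - 3y
Add: 3y^5 - 5y^4 - 2y^3 - 6y^2 - 13y


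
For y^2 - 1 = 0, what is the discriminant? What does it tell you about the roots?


D = b^2 - 4ac = (0)^2 - 4(1)(-1) = 0 + 4 = 4
Since D > 0: two distinct rational roots
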